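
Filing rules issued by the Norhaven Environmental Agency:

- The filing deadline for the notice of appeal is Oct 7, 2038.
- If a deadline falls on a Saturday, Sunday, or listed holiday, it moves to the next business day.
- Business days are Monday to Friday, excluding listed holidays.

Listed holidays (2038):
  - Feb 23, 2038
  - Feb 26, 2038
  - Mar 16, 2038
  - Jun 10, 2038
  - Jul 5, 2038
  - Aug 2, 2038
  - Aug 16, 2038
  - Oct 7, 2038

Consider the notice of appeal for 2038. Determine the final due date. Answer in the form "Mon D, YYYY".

The stated deadline is Oct 7, 2038.
Because Oct 7, 2038 is a listed holiday, the deadline becomes Oct 8, 2038 (Friday).
So the filing is due Oct 8, 2038.

Oct 8, 2038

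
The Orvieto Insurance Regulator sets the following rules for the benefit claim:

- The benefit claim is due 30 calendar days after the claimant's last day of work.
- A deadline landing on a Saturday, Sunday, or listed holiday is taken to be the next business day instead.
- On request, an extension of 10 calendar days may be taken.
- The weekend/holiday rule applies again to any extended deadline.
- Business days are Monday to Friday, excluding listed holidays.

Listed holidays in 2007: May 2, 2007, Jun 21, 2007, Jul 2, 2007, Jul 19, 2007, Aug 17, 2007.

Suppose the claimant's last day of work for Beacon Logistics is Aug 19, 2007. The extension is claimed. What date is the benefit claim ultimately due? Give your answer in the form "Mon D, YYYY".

From Aug 19, 2007, 30 calendar days later is Sep 18, 2007.
Sep 18, 2007 is a Tuesday and not a listed holiday, so it stands.
With the 10-day extension, Sep 18, 2007 becomes Sep 28, 2007.
Sep 28, 2007 (Friday) is already a business day.
So the filing is due Sep 28, 2007.

Sep 28, 2007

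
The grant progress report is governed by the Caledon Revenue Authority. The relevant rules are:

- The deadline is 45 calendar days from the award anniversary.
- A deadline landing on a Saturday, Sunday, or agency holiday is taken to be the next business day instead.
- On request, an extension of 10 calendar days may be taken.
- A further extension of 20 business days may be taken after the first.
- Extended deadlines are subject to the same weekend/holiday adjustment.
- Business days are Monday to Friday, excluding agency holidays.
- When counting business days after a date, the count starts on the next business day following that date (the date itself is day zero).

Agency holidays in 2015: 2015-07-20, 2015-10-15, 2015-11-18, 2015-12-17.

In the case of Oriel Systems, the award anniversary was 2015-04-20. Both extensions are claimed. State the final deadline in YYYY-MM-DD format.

2015-07-13

Trigger date 2015-04-20 + 45 calendar days = 2015-06-04.
2015-06-04 is a Thursday and not a listed holiday, so it stands.
The 10-calendar-day extension moves the deadline from 2015-06-04 to 2015-06-14.
2015-06-14 is a Sunday, so it moves to the next business day, 2015-06-15 (Monday).
The 20-business-day extension runs from 2015-06-15 to 2015-07-13.
2015-07-13 (Monday) is already a business day.
Final deadline: 2015-07-13.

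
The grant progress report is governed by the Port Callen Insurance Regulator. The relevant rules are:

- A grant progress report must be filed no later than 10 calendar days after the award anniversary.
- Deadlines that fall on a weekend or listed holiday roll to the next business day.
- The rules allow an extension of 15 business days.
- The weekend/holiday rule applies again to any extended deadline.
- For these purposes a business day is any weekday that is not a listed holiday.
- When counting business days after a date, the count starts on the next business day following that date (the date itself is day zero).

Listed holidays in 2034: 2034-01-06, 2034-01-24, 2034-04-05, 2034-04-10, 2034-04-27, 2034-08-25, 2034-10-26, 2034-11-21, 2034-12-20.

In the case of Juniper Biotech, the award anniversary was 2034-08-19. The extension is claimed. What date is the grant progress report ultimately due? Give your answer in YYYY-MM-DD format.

Trigger date 2034-08-19 + 10 calendar days = 2034-08-29.
2034-08-29 is a Tuesday and not a listed holiday, so it stands.
Applying the 15-business-day extension: 15 business days after 2034-08-29 is 2034-09-19.
2034-09-19 falls on a Tuesday, which is a business day, so no adjustment is needed.
Deadline: 2034-09-19.

2034-09-19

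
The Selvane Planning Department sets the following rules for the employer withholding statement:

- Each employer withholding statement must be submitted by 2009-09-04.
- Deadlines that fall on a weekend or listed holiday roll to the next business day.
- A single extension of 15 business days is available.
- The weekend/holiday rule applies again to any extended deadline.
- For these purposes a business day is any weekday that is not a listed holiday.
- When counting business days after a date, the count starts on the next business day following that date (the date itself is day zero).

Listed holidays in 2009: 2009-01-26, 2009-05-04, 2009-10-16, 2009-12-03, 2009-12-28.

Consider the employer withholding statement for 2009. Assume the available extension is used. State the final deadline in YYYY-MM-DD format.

2009-09-25

Start from the fixed due date, 2009-09-04.
2009-09-04 falls on a Friday, which is a business day, so no adjustment is needed.
Counting 15 further business days from 2009-09-04 reaches 2009-09-25.
2009-09-25 (Friday) is already a business day.
The final due date is 2009-09-25.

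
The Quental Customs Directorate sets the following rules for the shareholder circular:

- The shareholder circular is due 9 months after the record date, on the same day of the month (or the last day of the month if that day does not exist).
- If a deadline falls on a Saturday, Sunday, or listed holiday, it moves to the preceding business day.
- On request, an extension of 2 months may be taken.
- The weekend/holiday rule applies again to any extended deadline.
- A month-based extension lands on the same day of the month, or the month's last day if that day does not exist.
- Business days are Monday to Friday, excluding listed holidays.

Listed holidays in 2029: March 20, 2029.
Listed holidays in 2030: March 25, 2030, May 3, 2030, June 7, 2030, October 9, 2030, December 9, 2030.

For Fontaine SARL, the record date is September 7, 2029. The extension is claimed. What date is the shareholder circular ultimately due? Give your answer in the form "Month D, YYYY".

Moving 9 months forward from September 7, 2029 on the corresponding day gives June 7, 2030.
June 7, 2030 is a listed holiday; the preceding business day is June 6, 2030 (Thursday).
Add 2 months to June 6, 2030: August 6, 2030.
August 6, 2030 (Tuesday) is already a business day.
So the filing is due August 6, 2030.

August 6, 2030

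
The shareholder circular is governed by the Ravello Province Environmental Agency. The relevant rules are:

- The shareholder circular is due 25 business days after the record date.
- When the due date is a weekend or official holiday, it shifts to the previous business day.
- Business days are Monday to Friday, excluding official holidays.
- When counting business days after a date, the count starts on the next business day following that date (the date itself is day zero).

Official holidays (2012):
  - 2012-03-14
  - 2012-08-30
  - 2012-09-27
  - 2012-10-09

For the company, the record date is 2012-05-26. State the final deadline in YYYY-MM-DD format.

2012-06-29

Counting 25 business days after 2012-05-26 (skipping weekends and listed holidays) reaches 2012-06-29.
2012-06-29 is a Friday and not a listed holiday, so it stands.
Final deadline: 2012-06-29.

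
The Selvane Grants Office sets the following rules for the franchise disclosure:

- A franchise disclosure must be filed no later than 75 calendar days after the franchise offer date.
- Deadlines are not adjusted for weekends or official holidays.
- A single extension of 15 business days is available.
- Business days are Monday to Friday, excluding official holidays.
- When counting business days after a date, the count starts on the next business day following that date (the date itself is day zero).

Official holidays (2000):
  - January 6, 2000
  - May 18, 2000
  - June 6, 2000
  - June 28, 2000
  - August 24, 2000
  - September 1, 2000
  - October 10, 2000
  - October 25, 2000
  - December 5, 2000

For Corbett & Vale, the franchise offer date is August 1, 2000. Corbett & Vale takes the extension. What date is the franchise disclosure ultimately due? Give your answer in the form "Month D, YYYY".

November 6, 2000

Trigger date August 1, 2000 + 75 calendar days = October 15, 2000.
October 15, 2000 falls on a Sunday. The rules make no weekend/holiday allowance, so it remains October 15, 2000.
Applying the 15-business-day extension: 15 business days after October 15, 2000 is November 6, 2000.
No adjustment is made for weekends or holidays, so November 6, 2000 stands.
The final due date is November 6, 2000.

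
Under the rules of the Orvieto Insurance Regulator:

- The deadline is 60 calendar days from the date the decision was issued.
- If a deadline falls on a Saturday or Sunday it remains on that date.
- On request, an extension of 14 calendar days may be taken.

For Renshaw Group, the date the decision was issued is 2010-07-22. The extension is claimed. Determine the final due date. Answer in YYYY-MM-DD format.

2010-10-04

From 2010-07-22, 60 calendar days later is 2010-09-20.
No adjustment is made for weekends or holidays, so 2010-09-20 stands.
Applying the 14-calendar-day extension: 2010-09-20 + 14 days = 2010-10-04.
2010-10-04 falls on a Monday. The rules make no weekend/holiday allowance, so it remains 2010-10-04.
Deadline: 2010-10-04.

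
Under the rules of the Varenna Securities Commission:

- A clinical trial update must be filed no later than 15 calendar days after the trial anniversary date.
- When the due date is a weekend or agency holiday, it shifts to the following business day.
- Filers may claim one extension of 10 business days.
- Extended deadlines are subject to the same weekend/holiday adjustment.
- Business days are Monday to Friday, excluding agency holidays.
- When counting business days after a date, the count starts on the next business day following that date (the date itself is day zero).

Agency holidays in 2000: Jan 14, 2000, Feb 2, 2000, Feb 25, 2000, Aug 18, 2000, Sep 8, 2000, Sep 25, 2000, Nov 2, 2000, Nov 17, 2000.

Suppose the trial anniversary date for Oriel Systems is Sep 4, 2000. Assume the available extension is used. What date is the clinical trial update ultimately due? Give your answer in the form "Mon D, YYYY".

Oct 4, 2000

Adding 15 calendar days to Sep 4, 2000 gives Sep 19, 2000.
Sep 19, 2000 falls on a Tuesday, which is a business day, so no adjustment is needed.
The 10-business-day extension runs from Sep 19, 2000 to Oct 4, 2000.
Oct 4, 2000 is a Wednesday and not a listed holiday, so it stands.
The final due date is Oct 4, 2000.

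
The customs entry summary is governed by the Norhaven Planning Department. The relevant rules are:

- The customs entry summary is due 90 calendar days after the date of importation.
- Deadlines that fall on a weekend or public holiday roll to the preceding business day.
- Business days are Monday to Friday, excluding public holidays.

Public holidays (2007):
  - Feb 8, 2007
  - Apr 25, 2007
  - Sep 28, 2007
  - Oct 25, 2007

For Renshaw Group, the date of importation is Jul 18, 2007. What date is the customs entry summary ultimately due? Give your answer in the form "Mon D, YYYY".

From Jul 18, 2007, 90 calendar days later is Oct 16, 2007.
Oct 16, 2007 (Tuesday) is already a business day.
The final due date is Oct 16, 2007.

Oct 16, 2007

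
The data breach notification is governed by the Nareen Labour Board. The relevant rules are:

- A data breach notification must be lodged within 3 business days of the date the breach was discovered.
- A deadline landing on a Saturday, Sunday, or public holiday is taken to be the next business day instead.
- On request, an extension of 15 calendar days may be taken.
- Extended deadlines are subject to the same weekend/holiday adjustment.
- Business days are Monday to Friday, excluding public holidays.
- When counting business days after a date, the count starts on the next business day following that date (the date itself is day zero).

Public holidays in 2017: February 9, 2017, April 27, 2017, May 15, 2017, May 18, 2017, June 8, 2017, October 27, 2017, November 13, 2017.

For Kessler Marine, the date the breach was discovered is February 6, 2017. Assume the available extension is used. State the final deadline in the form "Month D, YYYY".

3 business days after February 6, 2017, excluding weekends and holidays, is February 10, 2017.
Since February 10, 2017 is a Friday and not a holiday, the date is unchanged.
With the 15-day extension, February 10, 2017 becomes February 25, 2017.
February 25, 2017 is a Saturday, so it moves to the next business day, February 27, 2017 (Monday).
The final due date is February 27, 2017.

February 27, 2017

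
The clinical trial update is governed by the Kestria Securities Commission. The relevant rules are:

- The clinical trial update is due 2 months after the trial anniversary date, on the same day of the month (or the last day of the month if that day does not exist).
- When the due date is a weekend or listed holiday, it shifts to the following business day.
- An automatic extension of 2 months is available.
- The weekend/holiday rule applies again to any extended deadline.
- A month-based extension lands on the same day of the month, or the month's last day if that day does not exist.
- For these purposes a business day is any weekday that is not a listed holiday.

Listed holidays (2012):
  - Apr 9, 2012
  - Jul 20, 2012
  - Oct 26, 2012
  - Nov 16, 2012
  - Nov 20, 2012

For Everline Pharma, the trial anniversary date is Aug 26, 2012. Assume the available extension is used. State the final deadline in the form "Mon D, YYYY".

Moving 2 months forward from Aug 26, 2012 on the corresponding day gives Oct 26, 2012.
Because Oct 26, 2012 is a listed holiday, the deadline becomes Oct 29, 2012 (Monday).
Applying the 2 months extension: 2 months after Oct 29, 2012 is Dec 29, 2012.
Because Dec 29, 2012 is a Saturday, the deadline becomes Dec 31, 2012 (Monday).
Deadline: Dec 31, 2012.

Dec 31, 2012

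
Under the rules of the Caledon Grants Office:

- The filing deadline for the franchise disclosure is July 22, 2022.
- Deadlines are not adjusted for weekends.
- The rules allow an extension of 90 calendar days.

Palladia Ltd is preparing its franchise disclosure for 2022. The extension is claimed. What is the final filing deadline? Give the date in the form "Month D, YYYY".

Start from the fixed due date, July 22, 2022.
July 22, 2022 falls on a Friday. The rules make no weekend/holiday allowance, so it remains July 22, 2022.
Applying the 90-calendar-day extension: July 22, 2022 + 90 days = October 20, 2022.
No adjustment is made for weekends or holidays, so October 20, 2022 stands.
Deadline: October 20, 2022.

October 20, 2022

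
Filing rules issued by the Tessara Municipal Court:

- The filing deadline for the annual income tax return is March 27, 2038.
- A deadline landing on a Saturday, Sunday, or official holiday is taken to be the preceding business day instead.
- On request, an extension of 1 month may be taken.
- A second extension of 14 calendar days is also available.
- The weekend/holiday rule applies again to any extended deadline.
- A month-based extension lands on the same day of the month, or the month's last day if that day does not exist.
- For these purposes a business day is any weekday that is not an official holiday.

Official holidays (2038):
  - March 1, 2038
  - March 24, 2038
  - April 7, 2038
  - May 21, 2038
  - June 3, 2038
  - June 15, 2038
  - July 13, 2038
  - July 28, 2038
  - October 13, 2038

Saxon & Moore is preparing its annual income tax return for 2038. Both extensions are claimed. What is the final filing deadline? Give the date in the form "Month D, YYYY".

The stated deadline is March 27, 2038.
March 27, 2038 falls on a Saturday. Rolling to the preceding business day gives March 26, 2038, a Friday.
Applying the 1 month extension: 1 month after March 26, 2038 is April 26, 2038.
April 26, 2038 (Monday) is already a business day.
With the 14-day extension, April 26, 2038 becomes May 10, 2038.
Since May 10, 2038 is a Monday and not a holiday, the date is unchanged.
Final deadline: May 10, 2038.

May 10, 2038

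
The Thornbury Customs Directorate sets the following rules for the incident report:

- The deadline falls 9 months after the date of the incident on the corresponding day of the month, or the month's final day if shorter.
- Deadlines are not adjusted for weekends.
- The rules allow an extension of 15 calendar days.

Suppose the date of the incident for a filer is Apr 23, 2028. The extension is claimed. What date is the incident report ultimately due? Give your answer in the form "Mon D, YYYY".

9 months after Apr 23, 2028, on the same day of the month, is Jan 23, 2029.
Jan 23, 2029 is a Tuesday; no weekend or holiday adjustment applies.
The 15-calendar-day extension moves the deadline from Jan 23, 2029 to Feb 7, 2029.
Feb 7, 2029 is a Wednesday; no weekend or holiday adjustment applies.
The final due date is Feb 7, 2029.

Feb 7, 2029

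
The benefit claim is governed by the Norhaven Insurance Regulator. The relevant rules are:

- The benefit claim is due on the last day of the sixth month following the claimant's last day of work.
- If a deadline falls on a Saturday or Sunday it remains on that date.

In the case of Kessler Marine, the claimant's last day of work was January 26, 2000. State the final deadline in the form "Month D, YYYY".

6 months after January 26, 2000 is July 2000; that month ends on July 31, 2000.
July 31, 2000 is a Monday; no weekend or holiday adjustment applies.
So the filing is due July 31, 2000.

July 31, 2000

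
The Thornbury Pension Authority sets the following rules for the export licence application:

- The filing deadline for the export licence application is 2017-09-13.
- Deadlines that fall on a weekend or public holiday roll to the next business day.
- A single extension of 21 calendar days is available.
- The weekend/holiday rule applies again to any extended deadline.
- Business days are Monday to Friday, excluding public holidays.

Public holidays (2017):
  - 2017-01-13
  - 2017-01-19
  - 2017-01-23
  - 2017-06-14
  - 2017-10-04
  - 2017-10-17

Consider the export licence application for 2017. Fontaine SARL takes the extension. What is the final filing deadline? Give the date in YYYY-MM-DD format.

2017-10-05

Start from the fixed due date, 2017-09-13.
2017-09-13 (Wednesday) is already a business day.
The 21-calendar-day extension moves the deadline from 2017-09-13 to 2017-10-04.
2017-10-04 is a listed holiday, so it moves to the next business day, 2017-10-05 (Thursday).
So the filing is due 2017-10-05.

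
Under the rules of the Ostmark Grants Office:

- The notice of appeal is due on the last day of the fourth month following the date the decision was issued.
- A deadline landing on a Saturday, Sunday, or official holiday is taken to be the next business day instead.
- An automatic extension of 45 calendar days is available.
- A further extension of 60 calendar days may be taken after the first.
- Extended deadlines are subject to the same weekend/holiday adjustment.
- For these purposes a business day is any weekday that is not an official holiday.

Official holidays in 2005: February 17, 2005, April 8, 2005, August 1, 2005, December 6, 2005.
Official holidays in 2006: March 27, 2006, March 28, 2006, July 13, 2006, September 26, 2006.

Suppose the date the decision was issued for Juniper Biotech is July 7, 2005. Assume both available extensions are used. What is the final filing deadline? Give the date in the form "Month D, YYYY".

4 months after July 7, 2005 is November 2005; that month ends on November 30, 2005.
November 30, 2005 (Wednesday) is already a business day.
The 45-calendar-day extension moves the deadline from November 30, 2005 to January 14, 2006.
Because January 14, 2006 is a Saturday, the deadline becomes January 16, 2006 (Monday).
With the 60-day extension, January 16, 2006 becomes March 17, 2006.
March 17, 2006 falls on a Friday, which is a business day, so no adjustment is needed.
Final deadline: March 17, 2006.

March 17, 2006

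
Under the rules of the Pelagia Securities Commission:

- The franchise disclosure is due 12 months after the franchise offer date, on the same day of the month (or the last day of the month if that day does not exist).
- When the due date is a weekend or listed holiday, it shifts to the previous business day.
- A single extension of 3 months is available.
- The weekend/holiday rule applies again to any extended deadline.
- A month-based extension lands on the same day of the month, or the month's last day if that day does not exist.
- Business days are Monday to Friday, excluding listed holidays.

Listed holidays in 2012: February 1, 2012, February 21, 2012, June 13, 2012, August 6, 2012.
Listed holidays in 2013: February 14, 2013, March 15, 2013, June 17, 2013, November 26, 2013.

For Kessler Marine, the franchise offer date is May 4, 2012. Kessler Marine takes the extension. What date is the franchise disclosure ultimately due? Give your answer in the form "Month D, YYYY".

August 2, 2013

12 months after May 4, 2012, on the same day of the month, is May 4, 2013.
May 4, 2013 is a Saturday; the preceding business day is May 3, 2013 (Friday).
Applying the 3 months extension: 3 months after May 3, 2013 is August 3, 2013.
Because August 3, 2013 is a Saturday, the deadline becomes August 2, 2013 (Friday).
Deadline: August 2, 2013.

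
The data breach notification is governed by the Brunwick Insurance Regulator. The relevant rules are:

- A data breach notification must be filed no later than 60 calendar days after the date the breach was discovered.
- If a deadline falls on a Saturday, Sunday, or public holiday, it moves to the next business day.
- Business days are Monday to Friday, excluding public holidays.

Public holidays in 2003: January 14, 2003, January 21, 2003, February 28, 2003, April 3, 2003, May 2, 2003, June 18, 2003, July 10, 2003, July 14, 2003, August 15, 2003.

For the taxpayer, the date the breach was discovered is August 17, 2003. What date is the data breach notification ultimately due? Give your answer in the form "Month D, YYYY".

October 16, 2003

60 calendar days after August 17, 2003 is October 16, 2003.
October 16, 2003 is a Thursday and not a listed holiday, so it stands.
Final deadline: October 16, 2003.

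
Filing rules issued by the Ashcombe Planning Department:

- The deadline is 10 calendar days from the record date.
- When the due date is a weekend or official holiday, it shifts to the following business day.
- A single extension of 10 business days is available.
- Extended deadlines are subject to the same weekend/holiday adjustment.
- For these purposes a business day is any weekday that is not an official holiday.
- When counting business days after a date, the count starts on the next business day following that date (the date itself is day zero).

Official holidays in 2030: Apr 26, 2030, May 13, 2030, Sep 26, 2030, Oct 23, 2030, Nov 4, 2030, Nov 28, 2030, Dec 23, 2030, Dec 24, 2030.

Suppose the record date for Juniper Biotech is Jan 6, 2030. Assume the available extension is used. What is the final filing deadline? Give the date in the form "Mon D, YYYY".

10 calendar days after Jan 6, 2030 is Jan 16, 2030.
Jan 16, 2030 is a Wednesday and not a listed holiday, so it stands.
Applying the 10-business-day extension: 10 business days after Jan 16, 2030 is Jan 30, 2030.
Since Jan 30, 2030 is a Wednesday and not a holiday, the date is unchanged.
The final due date is Jan 30, 2030.

Jan 30, 2030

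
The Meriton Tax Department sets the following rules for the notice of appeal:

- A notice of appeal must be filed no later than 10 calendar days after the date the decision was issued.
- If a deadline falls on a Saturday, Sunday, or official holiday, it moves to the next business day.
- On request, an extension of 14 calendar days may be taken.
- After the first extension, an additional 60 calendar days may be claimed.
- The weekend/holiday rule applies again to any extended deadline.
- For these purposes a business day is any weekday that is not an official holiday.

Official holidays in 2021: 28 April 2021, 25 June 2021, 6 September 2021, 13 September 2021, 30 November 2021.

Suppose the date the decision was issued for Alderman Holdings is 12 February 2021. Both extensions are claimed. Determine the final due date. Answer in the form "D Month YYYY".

10 calendar days after 12 February 2021 is 22 February 2021.
Since 22 February 2021 is a Monday and not a holiday, the date is unchanged.
The 14-calendar-day extension moves the deadline from 22 February 2021 to 8 March 2021.
Since 8 March 2021 is a Monday and not a holiday, the date is unchanged.
With the 60-day extension, 8 March 2021 becomes 7 May 2021.
Since 7 May 2021 is a Friday and not a holiday, the date is unchanged.
The final due date is 7 May 2021.

7 May 2021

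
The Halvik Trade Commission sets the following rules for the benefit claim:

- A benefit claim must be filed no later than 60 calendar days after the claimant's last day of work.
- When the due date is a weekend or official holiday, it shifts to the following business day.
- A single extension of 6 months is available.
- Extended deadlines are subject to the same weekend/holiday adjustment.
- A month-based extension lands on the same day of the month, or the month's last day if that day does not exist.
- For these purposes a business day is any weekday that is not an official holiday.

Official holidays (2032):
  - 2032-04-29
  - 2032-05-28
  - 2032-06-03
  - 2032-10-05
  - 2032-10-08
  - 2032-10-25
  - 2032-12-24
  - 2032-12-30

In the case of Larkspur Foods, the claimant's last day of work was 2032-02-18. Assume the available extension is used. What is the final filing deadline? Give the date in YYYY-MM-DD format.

2032-10-19

Adding 60 calendar days to 2032-02-18 gives 2032-04-18.
2032-04-18 is a Sunday, so it moves to the next business day, 2032-04-19 (Monday).
Add 6 months to 2032-04-19: 2032-10-19.
Since 2032-10-19 is a Tuesday and not a holiday, the date is unchanged.
Final deadline: 2032-10-19.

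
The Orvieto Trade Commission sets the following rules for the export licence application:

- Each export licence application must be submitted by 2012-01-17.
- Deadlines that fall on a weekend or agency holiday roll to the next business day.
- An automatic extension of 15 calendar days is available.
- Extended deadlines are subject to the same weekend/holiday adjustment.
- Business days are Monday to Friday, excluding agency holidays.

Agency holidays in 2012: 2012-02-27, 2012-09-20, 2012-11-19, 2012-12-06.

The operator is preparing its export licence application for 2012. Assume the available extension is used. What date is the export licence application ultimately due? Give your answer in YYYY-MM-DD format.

The stated deadline is 2012-01-17.
Since 2012-01-17 is a Tuesday and not a holiday, the date is unchanged.
With the 15-day extension, 2012-01-17 becomes 2012-02-01.
2012-02-01 falls on a Wednesday, which is a business day, so no adjustment is needed.
The final due date is 2012-02-01.

2012-02-01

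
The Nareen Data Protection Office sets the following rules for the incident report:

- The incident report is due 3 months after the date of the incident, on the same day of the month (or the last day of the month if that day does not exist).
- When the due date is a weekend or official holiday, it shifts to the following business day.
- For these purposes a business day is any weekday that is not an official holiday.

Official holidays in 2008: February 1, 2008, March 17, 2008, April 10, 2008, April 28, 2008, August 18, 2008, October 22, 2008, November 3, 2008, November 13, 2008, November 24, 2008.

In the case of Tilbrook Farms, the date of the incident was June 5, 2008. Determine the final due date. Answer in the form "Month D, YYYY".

3 months after June 5, 2008, on the same day of the month, is September 5, 2008.
September 5, 2008 falls on a Friday, which is a business day, so no adjustment is needed.
The final due date is September 5, 2008.

September 5, 2008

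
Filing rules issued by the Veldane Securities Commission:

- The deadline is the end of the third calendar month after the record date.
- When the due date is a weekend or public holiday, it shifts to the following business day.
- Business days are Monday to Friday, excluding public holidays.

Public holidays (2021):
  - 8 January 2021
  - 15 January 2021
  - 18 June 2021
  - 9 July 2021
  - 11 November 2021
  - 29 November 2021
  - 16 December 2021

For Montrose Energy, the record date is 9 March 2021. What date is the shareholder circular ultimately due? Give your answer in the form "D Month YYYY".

30 June 2021

3 months after 9 March 2021 is June 2021; that month ends on 30 June 2021.
30 June 2021 (Wednesday) is already a business day.
Final deadline: 30 June 2021.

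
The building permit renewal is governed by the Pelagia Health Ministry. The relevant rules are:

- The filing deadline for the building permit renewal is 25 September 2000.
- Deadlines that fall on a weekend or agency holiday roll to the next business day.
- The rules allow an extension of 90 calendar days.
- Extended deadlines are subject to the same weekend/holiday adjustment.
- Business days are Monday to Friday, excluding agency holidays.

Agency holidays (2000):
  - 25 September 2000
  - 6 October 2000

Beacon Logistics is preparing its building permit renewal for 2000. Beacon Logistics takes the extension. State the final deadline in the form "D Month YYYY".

The stated deadline is 25 September 2000.
25 September 2000 falls on a listed holiday. Rolling to the next business day gives 26 September 2000, a Tuesday.
Applying the 90-calendar-day extension: 26 September 2000 + 90 days = 25 December 2000.
Since 25 December 2000 is a Monday and not a holiday, the date is unchanged.
Final deadline: 25 December 2000.

25 December 2000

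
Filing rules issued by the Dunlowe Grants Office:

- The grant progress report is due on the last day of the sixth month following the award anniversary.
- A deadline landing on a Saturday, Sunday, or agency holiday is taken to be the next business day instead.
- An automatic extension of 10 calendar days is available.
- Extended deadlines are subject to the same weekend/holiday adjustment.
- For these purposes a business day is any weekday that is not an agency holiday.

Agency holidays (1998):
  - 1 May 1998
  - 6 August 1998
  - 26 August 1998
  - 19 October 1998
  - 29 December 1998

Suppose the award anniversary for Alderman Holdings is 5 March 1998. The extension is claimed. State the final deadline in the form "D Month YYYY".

6 months after 5 March 1998 is September 1998; that month ends on 30 September 1998.
30 September 1998 (Wednesday) is already a business day.
Applying the 10-calendar-day extension: 30 September 1998 + 10 days = 10 October 1998.
10 October 1998 is a Saturday, so it moves to the next business day, 12 October 1998 (Monday).
Deadline: 12 October 1998.

12 October 1998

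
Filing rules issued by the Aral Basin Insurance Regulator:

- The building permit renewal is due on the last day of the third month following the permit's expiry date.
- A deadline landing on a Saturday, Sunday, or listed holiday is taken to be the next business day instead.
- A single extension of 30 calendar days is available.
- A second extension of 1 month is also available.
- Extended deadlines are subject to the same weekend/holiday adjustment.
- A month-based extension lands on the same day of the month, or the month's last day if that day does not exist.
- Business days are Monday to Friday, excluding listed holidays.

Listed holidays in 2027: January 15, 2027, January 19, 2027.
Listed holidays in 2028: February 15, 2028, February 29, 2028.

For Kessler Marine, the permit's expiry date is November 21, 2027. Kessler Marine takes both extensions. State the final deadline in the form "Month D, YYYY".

3 months after November 21, 2027 falls in February 2028; the last day of that month is February 29, 2028.
February 29, 2028 is a listed holiday; the next business day is March 1, 2028 (Wednesday).
With the 30-day extension, March 1, 2028 becomes March 31, 2028.
March 31, 2028 falls on a Friday, which is a business day, so no adjustment is needed.
The 1 month extension carries March 31, 2028 to April 30, 2028 (day 31 does not exist in April, so the month's last day is used).
Because April 30, 2028 is a Sunday, the deadline becomes May 1, 2028 (Monday).
Final deadline: May 1, 2028.

May 1, 2028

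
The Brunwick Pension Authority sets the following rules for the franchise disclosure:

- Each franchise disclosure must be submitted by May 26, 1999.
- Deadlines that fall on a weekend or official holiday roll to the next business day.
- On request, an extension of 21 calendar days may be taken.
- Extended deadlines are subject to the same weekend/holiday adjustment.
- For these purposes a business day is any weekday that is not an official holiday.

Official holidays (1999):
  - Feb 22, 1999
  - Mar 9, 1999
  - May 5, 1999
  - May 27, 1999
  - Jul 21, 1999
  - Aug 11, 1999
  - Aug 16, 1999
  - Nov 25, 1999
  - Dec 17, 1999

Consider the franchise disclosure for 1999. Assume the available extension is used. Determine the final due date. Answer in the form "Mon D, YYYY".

Jun 16, 1999

The statutory due date is May 26, 1999.
May 26, 1999 falls on a Wednesday, which is a business day, so no adjustment is needed.
Applying the 21-calendar-day extension: May 26, 1999 + 21 days = Jun 16, 1999.
Jun 16, 1999 is a Wednesday and not a listed holiday, so it stands.
Final deadline: Jun 16, 1999.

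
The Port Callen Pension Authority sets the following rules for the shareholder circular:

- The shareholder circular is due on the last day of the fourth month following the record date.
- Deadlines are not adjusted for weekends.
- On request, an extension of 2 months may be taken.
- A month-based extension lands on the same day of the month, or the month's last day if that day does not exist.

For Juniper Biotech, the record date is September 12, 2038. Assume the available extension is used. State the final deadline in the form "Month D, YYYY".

4 months after September 12, 2038 falls in January 2039; the last day of that month is January 31, 2039.
January 31, 2039 is a Monday; no weekend or holiday adjustment applies.
Add 2 months to January 31, 2039: March 31, 2039.
March 31, 2039 falls on a Thursday. The rules make no weekend/holiday allowance, so it remains March 31, 2039.
The final due date is March 31, 2039.

March 31, 2039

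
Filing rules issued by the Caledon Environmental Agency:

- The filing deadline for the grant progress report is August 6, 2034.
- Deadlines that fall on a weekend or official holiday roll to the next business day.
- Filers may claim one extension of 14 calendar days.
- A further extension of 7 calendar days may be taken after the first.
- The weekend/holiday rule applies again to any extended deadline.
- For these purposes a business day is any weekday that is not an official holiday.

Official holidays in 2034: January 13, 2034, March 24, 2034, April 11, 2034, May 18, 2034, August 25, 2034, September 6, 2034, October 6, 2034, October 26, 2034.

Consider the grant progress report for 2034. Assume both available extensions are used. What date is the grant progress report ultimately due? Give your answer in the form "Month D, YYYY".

The stated deadline is August 6, 2034.
August 6, 2034 falls on a Sunday. Rolling to the next business day gives August 7, 2034, a Monday.
Add the 14 calendar-day extension to August 7, 2034: August 21, 2034.
August 21, 2034 is a Monday and not a listed holiday, so it stands.
Applying the 7-calendar-day extension: August 21, 2034 + 7 days = August 28, 2034.
August 28, 2034 (Monday) is already a business day.
Final deadline: August 28, 2034.

August 28, 2034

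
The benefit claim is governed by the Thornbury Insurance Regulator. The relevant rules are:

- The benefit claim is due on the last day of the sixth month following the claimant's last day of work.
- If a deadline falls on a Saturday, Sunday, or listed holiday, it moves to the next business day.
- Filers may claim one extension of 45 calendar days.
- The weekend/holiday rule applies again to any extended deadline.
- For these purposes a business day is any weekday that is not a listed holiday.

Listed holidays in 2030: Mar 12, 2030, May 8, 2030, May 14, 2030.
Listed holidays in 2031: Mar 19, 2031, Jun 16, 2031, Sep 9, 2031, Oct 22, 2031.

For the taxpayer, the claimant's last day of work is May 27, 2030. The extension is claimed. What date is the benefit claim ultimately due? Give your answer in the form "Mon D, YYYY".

The sixth month after May 27, 2030 is November 2030, whose last day is Nov 30, 2030.
Because Nov 30, 2030 is a Saturday, the deadline becomes Dec 2, 2030 (Monday).
With the 45-day extension, Dec 2, 2030 becomes Jan 16, 2031.
Jan 16, 2031 (Thursday) is already a business day.
Deadline: Jan 16, 2031.

Jan 16, 2031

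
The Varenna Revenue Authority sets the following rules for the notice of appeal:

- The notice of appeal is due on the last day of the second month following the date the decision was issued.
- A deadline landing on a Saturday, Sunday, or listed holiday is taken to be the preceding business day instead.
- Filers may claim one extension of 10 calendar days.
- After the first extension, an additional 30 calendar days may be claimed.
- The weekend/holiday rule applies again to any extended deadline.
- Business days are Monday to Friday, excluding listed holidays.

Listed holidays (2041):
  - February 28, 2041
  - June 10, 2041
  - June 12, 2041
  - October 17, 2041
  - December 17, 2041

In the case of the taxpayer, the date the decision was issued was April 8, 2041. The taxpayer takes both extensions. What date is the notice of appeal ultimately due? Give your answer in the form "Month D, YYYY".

August 7, 2041

The second month after April 8, 2041 is June 2041, whose last day is June 30, 2041.
Because June 30, 2041 is a Sunday, the deadline becomes June 28, 2041 (Friday).
Add the 10 calendar-day extension to June 28, 2041: July 8, 2041.
Since July 8, 2041 is a Monday and not a holiday, the date is unchanged.
With the 30-day extension, July 8, 2041 becomes August 7, 2041.
August 7, 2041 falls on a Wednesday, which is a business day, so no adjustment is needed.
Deadline: August 7, 2041.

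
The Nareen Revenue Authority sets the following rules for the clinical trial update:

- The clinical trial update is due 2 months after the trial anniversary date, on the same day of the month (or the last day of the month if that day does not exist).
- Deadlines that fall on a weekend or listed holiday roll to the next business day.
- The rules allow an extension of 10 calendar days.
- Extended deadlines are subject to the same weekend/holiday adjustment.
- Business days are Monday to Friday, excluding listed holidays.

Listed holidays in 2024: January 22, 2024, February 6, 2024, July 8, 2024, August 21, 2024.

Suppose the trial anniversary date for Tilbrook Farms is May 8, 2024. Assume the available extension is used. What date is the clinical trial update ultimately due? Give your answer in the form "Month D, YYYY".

July 19, 2024

2 months after May 8, 2024, on the same day of the month, is July 8, 2024.
Because July 8, 2024 is a listed holiday, the deadline becomes July 9, 2024 (Tuesday).
The 10-calendar-day extension moves the deadline from July 9, 2024 to July 19, 2024.
July 19, 2024 (Friday) is already a business day.
The final due date is July 19, 2024.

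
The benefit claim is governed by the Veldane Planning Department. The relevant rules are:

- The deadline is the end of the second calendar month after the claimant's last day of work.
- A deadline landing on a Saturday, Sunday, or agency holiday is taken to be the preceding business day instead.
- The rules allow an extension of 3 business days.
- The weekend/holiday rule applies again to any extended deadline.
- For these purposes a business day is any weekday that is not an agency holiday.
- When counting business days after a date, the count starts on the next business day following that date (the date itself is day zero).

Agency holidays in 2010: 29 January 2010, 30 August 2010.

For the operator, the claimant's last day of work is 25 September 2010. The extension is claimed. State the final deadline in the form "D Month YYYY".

The second month after 25 September 2010 is November 2010, whose last day is 30 November 2010.
30 November 2010 (Tuesday) is already a business day.
Applying the 3-business-day extension: 3 business days after 30 November 2010 is 3 December 2010.
3 December 2010 (Friday) is already a business day.
So the filing is due 3 December 2010.

3 December 2010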